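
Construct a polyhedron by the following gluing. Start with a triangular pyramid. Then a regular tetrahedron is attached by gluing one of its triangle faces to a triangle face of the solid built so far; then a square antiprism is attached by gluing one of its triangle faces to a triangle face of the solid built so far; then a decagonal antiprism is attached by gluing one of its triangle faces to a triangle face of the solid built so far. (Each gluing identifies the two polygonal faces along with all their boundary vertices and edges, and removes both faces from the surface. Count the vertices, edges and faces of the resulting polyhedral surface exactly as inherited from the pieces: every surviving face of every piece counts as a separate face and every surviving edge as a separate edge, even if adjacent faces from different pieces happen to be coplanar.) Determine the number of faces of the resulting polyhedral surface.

34

A triangular pyramid: V=4, E=6, F=4.
Attach a regular tetrahedron (V=4, E=6, F=4) along a 3-gon: merge 3 vertices and 3 edges, delete both glued faces → V=5, E=9, F=6.
Attach a square antiprism (V=8, E=16, F=10) along a 3-gon: merge 3 vertices and 3 edges, delete both glued faces → V=10, E=22, F=14.
Attach a decagonal antiprism (V=20, E=40, F=22) along a 3-gon: merge 3 vertices and 3 edges, delete both glued faces → V=27, E=59, F=34.
Check: V − E + F = 27 − 59 + 34 = 2.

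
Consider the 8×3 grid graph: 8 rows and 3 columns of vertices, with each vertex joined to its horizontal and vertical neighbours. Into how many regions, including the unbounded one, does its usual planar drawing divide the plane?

The grid has V = 8·3 = 24 vertices and E = 8·2 + 3·7 = 37 edges.
F = 2 − V + E = 2 − 24 + 37 = 15.

15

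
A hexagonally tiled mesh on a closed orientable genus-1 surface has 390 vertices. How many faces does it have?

χ = 2 − 2·1 = 0, and every face is a hexagon so 6F = 2E.
V − E + F = 0 with E = 6F/2 gives 390 − (6/2 − 1)·F = 0, so F = 195 and E = 585.

195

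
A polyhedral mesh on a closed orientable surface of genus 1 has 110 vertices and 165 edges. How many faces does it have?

For a closed orientable surface of genus 1, χ = 2 − 2·1 = 0.
F = 0 − V + E = 0 − 110 + 165 = 55.

55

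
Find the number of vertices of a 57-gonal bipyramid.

A bipyramid over an n-gon has 2n triangular faces and n + 2 vertices: V = 57 + 2 = 59, E = 3·57 = 171, F = 2·57 = 114.
Check: V − E + F = 59 − 171 + 114 = 2.

59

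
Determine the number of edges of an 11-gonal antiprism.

An antiprism on an n-gon has two n-gon caps and 2n triangles: V = 2·11 = 22, E = 4·11 = 44, F = 2·11 + 2 = 24.

44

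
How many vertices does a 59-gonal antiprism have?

An antiprism on an n-gon has two n-gon caps and 2n triangles: V = 2·59 = 118, E = 4·59 = 236, F = 2·59 + 2 = 120.

118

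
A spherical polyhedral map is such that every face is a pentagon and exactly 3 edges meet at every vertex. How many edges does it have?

Each face has 5 edges and each edge borders two faces, so 2E = 5F.
Each vertex has degree 3, so 3V = 2E and hence V = 5F/3.
Euler: V − E + F = 2 ⇒ (5F/3) − (5F/2) + F = 2.
Multiply by 6: (10 − 15 + 6)F = 12, i.e. 1F = 12.
So F = 12, E = 5·12/2 = 30, V = 5·12/3 = 20.

30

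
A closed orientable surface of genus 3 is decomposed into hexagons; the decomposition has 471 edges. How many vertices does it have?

310

χ = 2 − 2·3 = -4, and every face is a hexagon so 6F = 2E.
F = 2E/6 = 157. Then V = -4 + E − F = -4 + 471 − 157 = 310.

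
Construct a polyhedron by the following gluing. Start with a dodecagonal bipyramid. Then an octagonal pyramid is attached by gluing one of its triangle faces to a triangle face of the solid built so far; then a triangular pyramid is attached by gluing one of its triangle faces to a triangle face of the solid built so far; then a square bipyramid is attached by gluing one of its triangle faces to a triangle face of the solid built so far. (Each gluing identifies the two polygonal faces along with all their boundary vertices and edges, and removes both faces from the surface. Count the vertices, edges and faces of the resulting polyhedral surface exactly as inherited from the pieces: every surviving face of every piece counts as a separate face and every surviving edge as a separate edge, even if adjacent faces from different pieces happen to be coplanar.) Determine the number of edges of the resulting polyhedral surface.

A dodecagonal bipyramid: V=14, E=36, F=24.
Attach an octagonal pyramid (V=9, E=16, F=9) along a 3-gon: merge 3 vertices and 3 edges, delete both glued faces → V=20, E=49, F=31.
Attach a triangular pyramid (V=4, E=6, F=4) along a 3-gon: merge 3 vertices and 3 edges, delete both glued faces → V=21, E=52, F=33.
Attach a square bipyramid (V=6, E=12, F=8) along a 3-gon: merge 3 vertices and 3 edges, delete both glued faces → V=24, E=61, F=39.
Check: V − E + F = 24 − 61 + 39 = 2.

61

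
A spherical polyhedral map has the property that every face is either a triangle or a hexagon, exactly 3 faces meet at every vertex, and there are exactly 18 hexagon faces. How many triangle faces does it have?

Let x be the number of triangles; then F = 18 + x.
Edge–face incidences: 2E = 6·18 + 3·x = 108 + 3x.
Every vertex has degree 3, so 3V = 2E.
Euler: V − E + F = 2 ⇒ (2E)/3 − E + (18 + x) = 2.
Multiply by 6: 2·(2E) − 3·(2E) + 6·(18 + x) = 12, i.e. 108 + 6x − (108 + 3x) = 12.
Collecting terms: 3x = 12, so x = 4.
Then 2E = 108 + 3·4 = 120, so E = 60, V = 2E/3 = 40, F = 18 + 4 = 22.

4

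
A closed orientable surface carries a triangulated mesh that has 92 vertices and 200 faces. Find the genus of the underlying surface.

5

Every face is a triangle, so 2E = 3·200 = 600, giving E = 300.
χ = V − E + F = 92 − 300 + 200 = -8.
For a closed orientable surface χ = 2 − 2g, so g = (2 − (-8))/2 = 5.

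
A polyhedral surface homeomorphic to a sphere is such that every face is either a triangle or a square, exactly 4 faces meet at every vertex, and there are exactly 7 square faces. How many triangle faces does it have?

Let x be the number of triangles; then F = 7 + x.
Edge–face incidences: 2E = 4·7 + 3·x = 28 + 3x.
Every vertex has degree 4, so 4V = 2E.
Euler: V − E + F = 2 ⇒ (2E)/4 − E + (7 + x) = 2.
Multiply by 8: 2·(2E) − 4·(2E) + 8·(7 + x) = 16, i.e. 56 + 8x − 2·(28 + 3x) = 16.
Collecting terms: 2x = 16, so x = 8.
Then 2E = 28 + 3·8 = 52, so E = 26, V = 2E/4 = 13, F = 7 + 8 = 15.

8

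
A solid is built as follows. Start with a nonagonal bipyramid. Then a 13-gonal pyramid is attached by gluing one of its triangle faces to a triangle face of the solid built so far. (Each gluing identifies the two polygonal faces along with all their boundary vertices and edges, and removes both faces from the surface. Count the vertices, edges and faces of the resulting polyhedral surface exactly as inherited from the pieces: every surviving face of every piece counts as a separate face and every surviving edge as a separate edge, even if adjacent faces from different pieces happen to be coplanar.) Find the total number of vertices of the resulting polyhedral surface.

22

A nonagonal bipyramid: V=11, E=27, F=18.
Attach a 13-gonal pyramid (V=14, E=26, F=14) along a 3-gon: merge 3 vertices and 3 edges, delete both glued faces → V=22, E=50, F=30.
Check: V − E + F = 22 − 50 + 30 = 2.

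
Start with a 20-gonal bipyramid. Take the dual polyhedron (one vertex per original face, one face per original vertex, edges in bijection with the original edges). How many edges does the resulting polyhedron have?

60

The base solid has V = 22, E = 60, F = 40.
The dual swaps V and F and preserves E: V′ = F = 40, E′ = E = 60, F′ = V = 22.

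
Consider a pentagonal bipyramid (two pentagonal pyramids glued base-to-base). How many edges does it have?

A bipyramid over an n-gon has 2n triangular faces and n + 2 vertices: V = 5 + 2 = 7, E = 3·5 = 15, F = 2·5 = 10.
Check: V − E + F = 7 − 15 + 10 = 2.

15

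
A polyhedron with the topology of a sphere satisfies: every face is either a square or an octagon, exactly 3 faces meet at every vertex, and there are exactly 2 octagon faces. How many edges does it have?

24

Let x be the number of squares; then F = 2 + x.
Edge–face incidences: 2E = 8·2 + 4·x = 16 + 4x.
Every vertex has degree 3, so 3V = 2E.
Euler: V − E + F = 2 ⇒ (2E)/3 − E + (2 + x) = 2.
Multiply by 6: 2·(2E) − 3·(2E) + 6·(2 + x) = 12, i.e. 12 + 6x − (16 + 4x) = 12.
Collecting terms: 2x − 4 = 12, so 2x = 16, so x = 8.
Then 2E = 16 + 4·8 = 48, so E = 24, V = 2E/3 = 16, F = 2 + 8 = 10.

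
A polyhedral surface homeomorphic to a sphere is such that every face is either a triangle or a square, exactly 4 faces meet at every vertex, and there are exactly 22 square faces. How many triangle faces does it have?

8

Let x be the number of triangles; then F = 22 + x.
Edge–face incidences: 2E = 4·22 + 3·x = 88 + 3x.
Every vertex has degree 4, so 4V = 2E.
Euler: V − E + F = 2 ⇒ (2E)/4 − E + (22 + x) = 2.
Multiply by 8: 2·(2E) − 4·(2E) + 8·(22 + x) = 16, i.e. 176 + 8x − 2·(88 + 3x) = 16.
Collecting terms: 2x = 16, so x = 8.
Then 2E = 88 + 3·8 = 112, so E = 56, V = 2E/4 = 28, F = 22 + 8 = 30.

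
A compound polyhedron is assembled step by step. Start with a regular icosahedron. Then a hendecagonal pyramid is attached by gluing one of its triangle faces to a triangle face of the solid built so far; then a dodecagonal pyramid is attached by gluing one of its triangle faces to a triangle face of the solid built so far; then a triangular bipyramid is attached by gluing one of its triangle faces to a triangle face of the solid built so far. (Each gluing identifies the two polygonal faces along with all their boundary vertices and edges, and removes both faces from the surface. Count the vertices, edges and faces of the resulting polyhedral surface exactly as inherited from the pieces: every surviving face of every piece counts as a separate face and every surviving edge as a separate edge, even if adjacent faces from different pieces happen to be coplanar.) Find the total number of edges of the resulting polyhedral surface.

76

A regular icosahedron: V=12, E=30, F=20.
Attach a hendecagonal pyramid (V=12, E=22, F=12) along a 3-gon: merge 3 vertices and 3 edges, delete both glued faces → V=21, E=49, F=30.
Attach a dodecagonal pyramid (V=13, E=24, F=13) along a 3-gon: merge 3 vertices and 3 edges, delete both glued faces → V=31, E=70, F=41.
Attach a triangular bipyramid (V=5, E=9, F=6) along a 3-gon: merge 3 vertices and 3 edges, delete both glued faces → V=33, E=76, F=45.
Check: V − E + F = 33 − 76 + 45 = 2.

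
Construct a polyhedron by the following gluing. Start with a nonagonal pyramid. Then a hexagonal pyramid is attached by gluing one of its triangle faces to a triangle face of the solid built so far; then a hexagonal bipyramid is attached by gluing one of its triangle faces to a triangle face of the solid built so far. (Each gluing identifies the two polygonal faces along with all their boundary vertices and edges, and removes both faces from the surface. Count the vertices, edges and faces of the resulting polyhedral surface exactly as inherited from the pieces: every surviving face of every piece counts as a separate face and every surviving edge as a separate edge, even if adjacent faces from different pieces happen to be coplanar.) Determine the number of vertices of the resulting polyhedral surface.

A nonagonal pyramid: V=10, E=18, F=10.
Attach a hexagonal pyramid (V=7, E=12, F=7) along a 3-gon: merge 3 vertices and 3 edges, delete both glued faces → V=14, E=27, F=15.
Attach a hexagonal bipyramid (V=8, E=18, F=12) along a 3-gon: merge 3 vertices and 3 edges, delete both glued faces → V=19, E=42, F=25.
Check: V − E + F = 19 − 42 + 25 = 2.

19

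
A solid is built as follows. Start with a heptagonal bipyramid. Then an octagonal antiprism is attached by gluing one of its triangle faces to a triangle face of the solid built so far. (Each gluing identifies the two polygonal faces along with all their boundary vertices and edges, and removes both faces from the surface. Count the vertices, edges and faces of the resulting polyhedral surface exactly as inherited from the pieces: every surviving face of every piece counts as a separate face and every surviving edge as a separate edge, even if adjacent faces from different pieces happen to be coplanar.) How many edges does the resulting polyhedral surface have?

50

A heptagonal bipyramid: V=9, E=21, F=14.
Attach an octagonal antiprism (V=16, E=32, F=18) along a 3-gon: merge 3 vertices and 3 edges, delete both glued faces → V=22, E=50, F=30.
Check: V − E + F = 22 − 50 + 30 = 2.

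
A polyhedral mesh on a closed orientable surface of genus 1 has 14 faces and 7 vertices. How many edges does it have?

For a closed orientable surface of genus 1, χ = 2 − 2·1 = 0.
E = V + F − (0) = 7 + 14 − (0) = 21.

21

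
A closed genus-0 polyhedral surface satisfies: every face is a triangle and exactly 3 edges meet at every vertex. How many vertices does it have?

4

Each face has 3 edges and each edge borders two faces, so 2E = 3F.
Each vertex has degree 3, so 3V = 2E and hence V = 3F/3.
Euler: V − E + F = 2 ⇒ (3F/3) − (3F/2) + F = 2.
Multiply by 6: (6 − 9 + 6)F = 12, i.e. 3F = 12.
So F = 4, E = 3·4/2 = 6, V = 3·4/3 = 4.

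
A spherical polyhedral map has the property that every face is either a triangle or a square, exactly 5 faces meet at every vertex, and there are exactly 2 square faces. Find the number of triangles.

Let x be the number of triangles; then F = 2 + x.
Edge–face incidences: 2E = 4·2 + 3·x = 8 + 3x.
Every vertex has degree 5, so 5V = 2E.
Euler: V − E + F = 2 ⇒ (2E)/5 − E + (2 + x) = 2.
Multiply by 10: 2·(2E) − 5·(2E) + 10·(2 + x) = 20, i.e. 20 + 10x − 3·(8 + 3x) = 20.
Collecting terms: x − 4 = 20, so x = 24.
Then 2E = 8 + 3·24 = 80, so E = 40, V = 2E/5 = 16, F = 2 + 24 = 26.

24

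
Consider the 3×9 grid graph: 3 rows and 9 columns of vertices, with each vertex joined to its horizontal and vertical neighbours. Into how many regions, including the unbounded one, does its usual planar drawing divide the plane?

The grid has V = 3·9 = 27 vertices and E = 3·8 + 9·2 = 42 edges.
F = 2 − V + E = 2 − 27 + 42 = 17.

17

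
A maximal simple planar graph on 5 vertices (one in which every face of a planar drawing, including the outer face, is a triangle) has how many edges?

9

In a plane triangulation 3F = 2E and V − E + F = 2, so E = 3V − 6 = 3·5 − 6 = 9.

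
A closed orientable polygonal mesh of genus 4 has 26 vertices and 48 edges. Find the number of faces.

16

For a closed orientable surface of genus 4, χ = 2 − 2·4 = -6.
F = -6 − V + E = -6 − 26 + 48 = 16.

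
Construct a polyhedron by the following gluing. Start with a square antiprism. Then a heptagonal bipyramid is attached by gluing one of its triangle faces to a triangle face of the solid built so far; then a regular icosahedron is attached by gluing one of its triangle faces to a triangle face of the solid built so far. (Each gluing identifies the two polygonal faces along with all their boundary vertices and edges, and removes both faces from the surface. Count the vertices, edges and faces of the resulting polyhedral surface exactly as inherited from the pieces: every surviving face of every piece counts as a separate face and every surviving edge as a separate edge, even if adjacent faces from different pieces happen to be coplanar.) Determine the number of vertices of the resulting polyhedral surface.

23

A square antiprism: V=8, E=16, F=10.
Attach a heptagonal bipyramid (V=9, E=21, F=14) along a 3-gon: merge 3 vertices and 3 edges, delete both glued faces → V=14, E=34, F=22.
Attach a regular icosahedron (V=12, E=30, F=20) along a 3-gon: merge 3 vertices and 3 edges, delete both glued faces → V=23, E=61, F=40.
Check: V − E + F = 23 − 61 + 40 = 2.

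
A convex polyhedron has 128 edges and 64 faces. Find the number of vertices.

66

Here V − E + F = 2.
V = 2 + E − F = 2 + 128 − 64 = 66.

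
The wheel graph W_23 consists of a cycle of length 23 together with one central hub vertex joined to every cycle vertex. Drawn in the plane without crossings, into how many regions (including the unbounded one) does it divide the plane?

W_23 has V = 23 + 1 = 24 vertices and E = 2·23 = 46 edges.
By Euler's formula F = 2 − V + E = 2 − 24 + 46 = 24.

24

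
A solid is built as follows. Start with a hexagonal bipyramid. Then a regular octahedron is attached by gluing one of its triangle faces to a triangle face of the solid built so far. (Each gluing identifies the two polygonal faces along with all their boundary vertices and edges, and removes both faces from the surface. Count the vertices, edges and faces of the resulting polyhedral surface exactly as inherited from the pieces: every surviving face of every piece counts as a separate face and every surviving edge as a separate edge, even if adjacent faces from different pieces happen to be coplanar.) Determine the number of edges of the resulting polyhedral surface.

27

A hexagonal bipyramid: V=8, E=18, F=12.
Attach a regular octahedron (V=6, E=12, F=8) along a 3-gon: merge 3 vertices and 3 edges, delete both glued faces → V=11, E=27, F=18.
Check: V − E + F = 11 − 27 + 18 = 2.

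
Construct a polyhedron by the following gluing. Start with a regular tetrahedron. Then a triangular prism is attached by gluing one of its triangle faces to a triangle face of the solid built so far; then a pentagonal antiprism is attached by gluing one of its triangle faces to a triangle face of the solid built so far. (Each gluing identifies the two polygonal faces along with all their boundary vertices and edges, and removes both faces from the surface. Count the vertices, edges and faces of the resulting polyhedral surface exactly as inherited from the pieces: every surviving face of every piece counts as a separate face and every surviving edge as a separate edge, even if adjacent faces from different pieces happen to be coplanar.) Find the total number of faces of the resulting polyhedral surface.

A regular tetrahedron: V=4, E=6, F=4.
Attach a triangular prism (V=6, E=9, F=5) along a 3-gon: merge 3 vertices and 3 edges, delete both glued faces → V=7, E=12, F=7.
Attach a pentagonal antiprism (V=10, E=20, F=12) along a 3-gon: merge 3 vertices and 3 edges, delete both glued faces → V=14, E=29, F=17.
Check: V − E + F = 14 − 29 + 17 = 2.

17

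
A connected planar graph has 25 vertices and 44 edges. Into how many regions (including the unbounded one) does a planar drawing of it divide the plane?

Euler's formula for a connected plane graph: V − E + F = 2, so F = 2 − 25 + 44 = 21.

21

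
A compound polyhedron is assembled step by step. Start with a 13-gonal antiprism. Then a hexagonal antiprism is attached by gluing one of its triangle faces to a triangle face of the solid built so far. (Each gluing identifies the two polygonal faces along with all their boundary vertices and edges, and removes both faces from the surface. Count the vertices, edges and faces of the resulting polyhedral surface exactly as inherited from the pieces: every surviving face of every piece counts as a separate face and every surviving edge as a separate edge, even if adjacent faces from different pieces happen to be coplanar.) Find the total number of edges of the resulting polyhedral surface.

A 13-gonal antiprism: V=26, E=52, F=28.
Attach a hexagonal antiprism (V=12, E=24, F=14) along a 3-gon: merge 3 vertices and 3 edges, delete both glued faces → V=35, E=73, F=40.
Check: V − E + F = 35 − 73 + 40 = 2.

73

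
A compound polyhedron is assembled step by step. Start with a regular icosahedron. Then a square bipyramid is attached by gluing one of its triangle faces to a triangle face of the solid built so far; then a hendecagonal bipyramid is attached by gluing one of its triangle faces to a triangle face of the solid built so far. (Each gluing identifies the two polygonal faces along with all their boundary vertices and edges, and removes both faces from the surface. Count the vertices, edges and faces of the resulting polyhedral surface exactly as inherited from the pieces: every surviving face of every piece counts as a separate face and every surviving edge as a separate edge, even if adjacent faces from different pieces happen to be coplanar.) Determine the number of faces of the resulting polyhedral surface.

A regular icosahedron: V=12, E=30, F=20.
Attach a square bipyramid (V=6, E=12, F=8) along a 3-gon: merge 3 vertices and 3 edges, delete both glued faces → V=15, E=39, F=26.
Attach a hendecagonal bipyramid (V=13, E=33, F=22) along a 3-gon: merge 3 vertices and 3 edges, delete both glued faces → V=25, E=69, F=46.
Check: V − E + F = 25 − 69 + 46 = 2.

46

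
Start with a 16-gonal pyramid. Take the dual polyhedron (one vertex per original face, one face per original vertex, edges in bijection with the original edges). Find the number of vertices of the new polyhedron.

The base solid has V = 17, E = 32, F = 17.
The dual swaps V and F and preserves E: V′ = F = 17, E′ = E = 32, F′ = V = 17.

17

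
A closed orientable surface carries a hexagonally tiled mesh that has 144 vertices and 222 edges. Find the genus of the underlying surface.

3

Every face is a hexagon and each edge borders two faces, so 6F = 2·222, giving F = 74.
χ = V − E + F = 144 − 222 + 74 = -4.
For a closed orientable surface χ = 2 − 2g, so g = (2 − (-4))/2 = 3.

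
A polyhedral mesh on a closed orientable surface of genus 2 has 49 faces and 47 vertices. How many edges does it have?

98

For a closed orientable surface of genus 2, χ = 2 − 2·2 = -2.
E = V + F − (-2) = 47 + 49 − (-2) = 98.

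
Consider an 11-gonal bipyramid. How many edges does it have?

33

A bipyramid over an n-gon has 2n triangular faces and n + 2 vertices: V = 11 + 2 = 13, E = 3·11 = 33, F = 2·11 = 22.
Check: V − E + F = 13 − 33 + 22 = 2.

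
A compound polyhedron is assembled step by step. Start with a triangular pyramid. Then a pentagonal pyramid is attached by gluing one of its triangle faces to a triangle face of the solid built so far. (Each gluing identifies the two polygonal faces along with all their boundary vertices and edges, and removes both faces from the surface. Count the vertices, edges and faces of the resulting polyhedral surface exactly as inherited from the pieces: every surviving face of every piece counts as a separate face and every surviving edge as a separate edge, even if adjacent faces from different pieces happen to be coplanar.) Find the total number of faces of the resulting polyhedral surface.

8

A triangular pyramid: V=4, E=6, F=4.
Attach a pentagonal pyramid (V=6, E=10, F=6) along a 3-gon: merge 3 vertices and 3 edges, delete both glued faces → V=7, E=13, F=8.
Check: V − E + F = 7 − 13 + 8 = 2.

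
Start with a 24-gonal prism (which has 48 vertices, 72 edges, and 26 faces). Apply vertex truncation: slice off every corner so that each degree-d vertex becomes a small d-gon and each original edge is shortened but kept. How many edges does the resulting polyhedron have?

Truncation replaces each original edge-end by a new vertex, so V′ = 2E = 144.
Each original edge survives, and each old vertex of degree d contributes d new edges; summing degrees gives Σd = 2E, so E′ = E + 2E = 3E = 216.
Each original face survives and each original vertex becomes one new face: F′ = F + V = 74.

216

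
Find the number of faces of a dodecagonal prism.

A prism on an n-gon has two n-gon bases and n rectangular sides: V = 2·12 = 24, E = 3·12 = 36, F = 12 + 2 = 14.

14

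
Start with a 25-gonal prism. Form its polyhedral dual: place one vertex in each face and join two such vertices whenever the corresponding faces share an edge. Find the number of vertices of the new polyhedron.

27

The base solid has V = 50, E = 75, F = 27.
The dual swaps V and F and preserves E: V′ = F = 27, E′ = E = 75, F′ = V = 50.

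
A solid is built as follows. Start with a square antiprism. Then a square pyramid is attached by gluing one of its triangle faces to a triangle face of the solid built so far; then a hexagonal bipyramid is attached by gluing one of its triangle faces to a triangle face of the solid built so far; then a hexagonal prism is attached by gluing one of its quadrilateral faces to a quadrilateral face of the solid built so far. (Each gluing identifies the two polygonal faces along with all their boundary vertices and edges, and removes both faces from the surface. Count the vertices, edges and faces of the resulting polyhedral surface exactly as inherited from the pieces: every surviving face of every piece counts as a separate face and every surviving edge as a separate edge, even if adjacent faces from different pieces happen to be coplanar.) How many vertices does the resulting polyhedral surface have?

A square antiprism: V=8, E=16, F=10.
Attach a square pyramid (V=5, E=8, F=5) along a 3-gon: merge 3 vertices and 3 edges, delete both glued faces → V=10, E=21, F=13.
Attach a hexagonal bipyramid (V=8, E=18, F=12) along a 3-gon: merge 3 vertices and 3 edges, delete both glued faces → V=15, E=36, F=23.
Attach a hexagonal prism (V=12, E=18, F=8) along a 4-gon: merge 4 vertices and 4 edges, delete both glued faces → V=23, E=50, F=29.
Check: V − E + F = 23 − 50 + 29 = 2.

23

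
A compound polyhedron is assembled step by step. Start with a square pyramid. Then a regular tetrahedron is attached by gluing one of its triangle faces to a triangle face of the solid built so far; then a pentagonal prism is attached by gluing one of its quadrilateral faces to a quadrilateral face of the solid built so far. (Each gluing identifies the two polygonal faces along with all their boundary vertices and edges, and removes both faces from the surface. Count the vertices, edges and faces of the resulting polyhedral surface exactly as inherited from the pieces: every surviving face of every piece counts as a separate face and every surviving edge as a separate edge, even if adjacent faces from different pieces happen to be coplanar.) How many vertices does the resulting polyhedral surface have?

12

A square pyramid: V=5, E=8, F=5.
Attach a regular tetrahedron (V=4, E=6, F=4) along a 3-gon: merge 3 vertices and 3 edges, delete both glued faces → V=6, E=11, F=7.
Attach a pentagonal prism (V=10, E=15, F=7) along a 4-gon: merge 4 vertices and 4 edges, delete both glued faces → V=12, E=22, F=12.
Check: V − E + F = 12 − 22 + 12 = 2.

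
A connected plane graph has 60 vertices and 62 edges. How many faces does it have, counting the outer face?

4

Euler's formula for a connected plane graph: V − E + F = 2, so F = 2 − 60 + 62 = 4.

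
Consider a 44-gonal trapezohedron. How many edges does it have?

176

The n-trapezohedron (dual of the n-antiprism) has V = 2·44 + 2 = 90, E = 4·44 = 176, F = 2·44 = 88.
Check: V − E + F = 90 − 176 + 88 = 2.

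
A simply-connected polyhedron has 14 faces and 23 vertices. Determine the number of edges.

Here V − E + F = 2.
E = V + F − (2) = 23 + 14 − (2) = 35.

35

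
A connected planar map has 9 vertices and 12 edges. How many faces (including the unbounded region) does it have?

5

Euler's formula for a connected plane graph: V − E + F = 2, so F = 2 − 9 + 12 = 5.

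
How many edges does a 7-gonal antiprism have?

28

An antiprism on an n-gon has two n-gon caps and 2n triangles: V = 2·7 = 14, E = 4·7 = 28, F = 2·7 + 2 = 16.
Check: V − E + F = 14 − 28 + 16 = 2.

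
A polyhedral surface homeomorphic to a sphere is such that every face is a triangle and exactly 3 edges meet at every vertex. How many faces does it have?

Each face has 3 edges and each edge borders two faces, so 2E = 3F.
Each vertex has degree 3, so 3V = 2E and hence V = 3F/3.
Euler: V − E + F = 2 ⇒ (3F/3) − (3F/2) + F = 2.
Multiply by 6: (6 − 9 + 6)F = 12, i.e. 3F = 12.
So F = 4, E = 3·4/2 = 6, V = 3·4/3 = 4.

4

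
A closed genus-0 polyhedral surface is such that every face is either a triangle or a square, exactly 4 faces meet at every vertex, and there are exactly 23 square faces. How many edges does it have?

58

Let x be the number of triangles; then F = 23 + x.
Edge–face incidences: 2E = 4·23 + 3·x = 92 + 3x.
Every vertex has degree 4, so 4V = 2E.
Euler: V − E + F = 2 ⇒ (2E)/4 − E + (23 + x) = 2.
Multiply by 8: 2·(2E) − 4·(2E) + 8·(23 + x) = 16, i.e. 184 + 8x − 2·(92 + 3x) = 16.
Collecting terms: 2x = 16, so x = 8.
Then 2E = 92 + 3·8 = 116, so E = 58, V = 2E/4 = 29, F = 23 + 8 = 31.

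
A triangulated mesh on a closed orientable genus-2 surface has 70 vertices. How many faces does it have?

χ = 2 − 2·2 = -2, and every face is a triangle so 3F = 2E.
V − E + F = -2 with E = 3F/2 gives 70 − (3/2 − 1)·F = -2, so F = 144 and E = 216.

144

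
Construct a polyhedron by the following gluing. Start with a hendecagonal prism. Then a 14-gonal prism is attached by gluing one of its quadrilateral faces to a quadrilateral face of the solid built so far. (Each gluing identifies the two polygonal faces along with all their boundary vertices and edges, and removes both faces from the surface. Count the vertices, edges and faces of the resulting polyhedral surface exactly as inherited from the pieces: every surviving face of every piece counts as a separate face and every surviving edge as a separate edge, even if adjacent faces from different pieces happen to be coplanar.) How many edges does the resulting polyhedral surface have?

A hendecagonal prism: V=22, E=33, F=13.
Attach a 14-gonal prism (V=28, E=42, F=16) along a 4-gon: merge 4 vertices and 4 edges, delete both glued faces → V=46, E=71, F=27.
Check: V − E + F = 46 − 71 + 27 = 2.

71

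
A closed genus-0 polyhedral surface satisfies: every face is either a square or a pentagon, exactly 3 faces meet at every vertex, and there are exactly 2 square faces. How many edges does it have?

Let x be the number of pentagons; then F = 2 + x.
Edge–face incidences: 2E = 4·2 + 5·x = 8 + 5x.
Every vertex has degree 3, so 3V = 2E.
Euler: V − E + F = 2 ⇒ (2E)/3 − E + (2 + x) = 2.
Multiply by 6: 2·(2E) − 3·(2E) + 6·(2 + x) = 12, i.e. 12 + 6x − (8 + 5x) = 12.
Collecting terms: x + 4 = 12, so x = 8.
Then 2E = 8 + 5·8 = 48, so E = 24, V = 2E/3 = 16, F = 2 + 8 = 10.

24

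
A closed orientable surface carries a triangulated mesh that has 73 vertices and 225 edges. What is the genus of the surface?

Every face is a triangle and each edge borders two faces, so 3F = 2·225, giving F = 150.
χ = V − E + F = 73 − 225 + 150 = -2.
For a closed orientable surface χ = 2 − 2g, so g = (2 − (-2))/2 = 2.

2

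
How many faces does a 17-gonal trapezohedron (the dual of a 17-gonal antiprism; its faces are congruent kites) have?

The n-trapezohedron (dual of the n-antiprism) has V = 2·17 + 2 = 36, E = 4·17 = 68, F = 2·17 = 34.

34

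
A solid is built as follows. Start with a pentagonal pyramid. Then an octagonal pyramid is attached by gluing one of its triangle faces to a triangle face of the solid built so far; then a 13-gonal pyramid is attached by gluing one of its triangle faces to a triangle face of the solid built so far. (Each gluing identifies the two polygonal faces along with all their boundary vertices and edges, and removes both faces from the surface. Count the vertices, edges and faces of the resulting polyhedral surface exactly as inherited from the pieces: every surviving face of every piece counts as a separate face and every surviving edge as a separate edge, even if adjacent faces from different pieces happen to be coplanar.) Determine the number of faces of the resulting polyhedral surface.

A pentagonal pyramid: V=6, E=10, F=6.
Attach an octagonal pyramid (V=9, E=16, F=9) along a 3-gon: merge 3 vertices and 3 edges, delete both glued faces → V=12, E=23, F=13.
Attach a 13-gonal pyramid (V=14, E=26, F=14) along a 3-gon: merge 3 vertices and 3 edges, delete both glued faces → V=23, E=46, F=25.
Check: V − E + F = 23 − 46 + 25 = 2.

25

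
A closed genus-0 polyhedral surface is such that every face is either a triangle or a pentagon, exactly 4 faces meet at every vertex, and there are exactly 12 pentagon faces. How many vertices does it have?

Let x be the number of triangles; then F = 12 + x.
Edge–face incidences: 2E = 5·12 + 3·x = 60 + 3x.
Every vertex has degree 4, so 4V = 2E.
Euler: V − E + F = 2 ⇒ (2E)/4 − E + (12 + x) = 2.
Multiply by 8: 2·(2E) − 4·(2E) + 8·(12 + x) = 16, i.e. 96 + 8x − 2·(60 + 3x) = 16.
Collecting terms: 2x − 24 = 16, so 2x = 40, so x = 20.
Then 2E = 60 + 3·20 = 120, so E = 60, V = 2E/4 = 30, F = 12 + 20 = 32.

30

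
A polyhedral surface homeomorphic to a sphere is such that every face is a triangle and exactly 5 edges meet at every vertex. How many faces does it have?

Each face has 3 edges and each edge borders two faces, so 2E = 3F.
Each vertex has degree 5, so 5V = 2E and hence V = 3F/5.
Euler: V − E + F = 2 ⇒ (3F/5) − (3F/2) + F = 2.
Multiply by 10: (6 − 15 + 10)F = 20, i.e. 1F = 20.
So F = 20, E = 3·20/2 = 30, V = 3·20/5 = 12.

20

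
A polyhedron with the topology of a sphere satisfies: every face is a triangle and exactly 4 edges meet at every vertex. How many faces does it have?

Each face has 3 edges and each edge borders two faces, so 2E = 3F.
Each vertex has degree 4, so 4V = 2E and hence V = 3F/4.
Euler: V − E + F = 2 ⇒ (3F/4) − (3F/2) + F = 2.
Multiply by 8: (6 − 12 + 8)F = 16, i.e. 2F = 16.
So F = 8, E = 3·8/2 = 12, V = 3·8/4 = 6.

8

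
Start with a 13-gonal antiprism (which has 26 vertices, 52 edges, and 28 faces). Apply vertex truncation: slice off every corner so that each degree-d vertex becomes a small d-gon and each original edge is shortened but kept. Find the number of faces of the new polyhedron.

Truncation replaces each original edge-end by a new vertex, so V′ = 2E = 104.
Each original edge survives, and each old vertex of degree d contributes d new edges; summing degrees gives Σd = 2E, so E′ = E + 2E = 3E = 156.
Each original face survives and each original vertex becomes one new face: F′ = F + V = 54.

54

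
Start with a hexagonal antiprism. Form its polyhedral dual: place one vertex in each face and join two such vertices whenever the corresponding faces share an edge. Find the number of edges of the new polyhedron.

24

The base solid has V = 12, E = 24, F = 14.
The dual swaps V and F and preserves E: V′ = F = 14, E′ = E = 24, F′ = V = 12.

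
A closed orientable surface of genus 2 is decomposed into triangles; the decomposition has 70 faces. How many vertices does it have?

33

χ = 2 − 2·2 = -2, and every face is a triangle so 3F = 2E.
E = 3·70/2 = 105. Then V = -2 + E − F = -2 + 105 − 70 = 33.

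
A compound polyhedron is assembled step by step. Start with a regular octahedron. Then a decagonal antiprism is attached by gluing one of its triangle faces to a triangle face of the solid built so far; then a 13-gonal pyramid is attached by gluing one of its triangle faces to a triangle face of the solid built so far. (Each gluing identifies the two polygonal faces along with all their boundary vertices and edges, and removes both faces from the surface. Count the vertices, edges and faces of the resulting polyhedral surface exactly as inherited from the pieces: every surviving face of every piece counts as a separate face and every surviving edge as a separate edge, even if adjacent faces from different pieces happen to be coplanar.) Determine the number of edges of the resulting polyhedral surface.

72

A regular octahedron: V=6, E=12, F=8.
Attach a decagonal antiprism (V=20, E=40, F=22) along a 3-gon: merge 3 vertices and 3 edges, delete both glued faces → V=23, E=49, F=28.
Attach a 13-gonal pyramid (V=14, E=26, F=14) along a 3-gon: merge 3 vertices and 3 edges, delete both glued faces → V=34, E=72, F=40.
Check: V − E + F = 34 − 72 + 40 = 2.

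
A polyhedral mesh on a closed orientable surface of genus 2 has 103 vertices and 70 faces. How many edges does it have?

For a closed orientable surface of genus 2, χ = 2 − 2·2 = -2.
E = V + F − (-2) = 103 + 70 − (-2) = 175.

175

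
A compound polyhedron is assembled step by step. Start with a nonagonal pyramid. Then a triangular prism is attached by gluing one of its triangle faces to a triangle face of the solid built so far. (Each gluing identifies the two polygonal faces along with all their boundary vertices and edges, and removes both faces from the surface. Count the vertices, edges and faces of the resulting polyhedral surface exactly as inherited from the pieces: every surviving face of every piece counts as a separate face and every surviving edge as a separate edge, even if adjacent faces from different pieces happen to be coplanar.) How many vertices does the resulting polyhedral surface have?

A nonagonal pyramid: V=10, E=18, F=10.
Attach a triangular prism (V=6, E=9, F=5) along a 3-gon: merge 3 vertices and 3 edges, delete both glued faces → V=13, E=24, F=13.
Check: V − E + F = 13 − 24 + 13 = 2.

13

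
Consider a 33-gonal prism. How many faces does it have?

35

A prism on an n-gon has two n-gon bases and n rectangular sides: V = 2·33 = 66, E = 3·33 = 99, F = 33 + 2 = 35.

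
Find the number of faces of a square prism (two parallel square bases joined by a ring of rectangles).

6

A prism on an n-gon has two n-gon bases and n rectangular sides: V = 2·4 = 8, E = 3·4 = 12, F = 4 + 2 = 6.
Check: V − E + F = 8 − 12 + 6 = 2.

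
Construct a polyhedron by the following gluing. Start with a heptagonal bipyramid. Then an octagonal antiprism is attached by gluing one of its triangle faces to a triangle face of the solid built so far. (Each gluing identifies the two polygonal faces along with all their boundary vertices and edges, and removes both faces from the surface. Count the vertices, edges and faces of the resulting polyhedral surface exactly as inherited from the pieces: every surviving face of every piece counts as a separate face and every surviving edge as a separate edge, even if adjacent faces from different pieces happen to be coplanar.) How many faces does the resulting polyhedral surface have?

30

A heptagonal bipyramid: V=9, E=21, F=14.
Attach an octagonal antiprism (V=16, E=32, F=18) along a 3-gon: merge 3 vertices and 3 edges, delete both glued faces → V=22, E=50, F=30.
Check: V − E + F = 22 − 50 + 30 = 2.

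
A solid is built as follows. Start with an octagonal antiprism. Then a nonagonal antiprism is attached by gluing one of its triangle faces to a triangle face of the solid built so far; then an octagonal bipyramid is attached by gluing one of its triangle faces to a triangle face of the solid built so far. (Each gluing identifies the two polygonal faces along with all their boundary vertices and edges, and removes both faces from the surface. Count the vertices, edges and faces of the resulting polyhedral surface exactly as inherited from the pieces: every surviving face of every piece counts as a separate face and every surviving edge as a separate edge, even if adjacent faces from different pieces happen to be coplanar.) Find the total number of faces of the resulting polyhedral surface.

An octagonal antiprism: V=16, E=32, F=18.
Attach a nonagonal antiprism (V=18, E=36, F=20) along a 3-gon: merge 3 vertices and 3 edges, delete both glued faces → V=31, E=65, F=36.
Attach an octagonal bipyramid (V=10, E=24, F=16) along a 3-gon: merge 3 vertices and 3 edges, delete both glued faces → V=38, E=86, F=50.
Check: V − E + F = 38 − 86 + 50 = 2.

50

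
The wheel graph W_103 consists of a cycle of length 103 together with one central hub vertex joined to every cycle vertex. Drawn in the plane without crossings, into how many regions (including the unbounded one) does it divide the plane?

104

W_103 has V = 103 + 1 = 104 vertices and E = 2·103 = 206 edges.
By Euler's formula F = 2 − V + E = 2 − 104 + 206 = 104.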